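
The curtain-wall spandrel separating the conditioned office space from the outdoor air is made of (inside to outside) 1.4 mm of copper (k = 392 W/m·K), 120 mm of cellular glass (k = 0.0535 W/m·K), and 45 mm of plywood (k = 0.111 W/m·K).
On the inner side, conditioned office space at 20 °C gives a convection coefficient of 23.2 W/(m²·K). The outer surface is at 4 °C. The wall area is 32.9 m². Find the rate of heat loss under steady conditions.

Q ≈ 196 W

Using the resistance-network approach (series):
R_inner film = 1/(h_i·A) = 1/(23.2×32.9) = 0.00131 K/W
R_copper = L/(kA) = 0.0014/(392×32.9) = 1.086×10^-7 K/W
R_cellular glass = L/(kA) = 0.12/(0.0535×32.9) = 0.06818 K/W
R_plywood = L/(kA) = 0.045/(0.111×32.9) = 0.01232 K/W
R_total = 0.08181 K/W
Q = ΔT / R_total = 16 / 0.08181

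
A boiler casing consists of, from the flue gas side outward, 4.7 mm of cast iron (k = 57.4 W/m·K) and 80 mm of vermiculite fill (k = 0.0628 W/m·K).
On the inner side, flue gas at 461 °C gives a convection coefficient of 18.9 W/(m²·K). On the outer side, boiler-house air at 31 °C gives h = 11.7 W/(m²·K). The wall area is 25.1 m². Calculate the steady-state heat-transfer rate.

Thermal resistances in series:
R_inner film = 1/(h_i·A) = 1/(18.9×25.1) = 0.002108 K/W
R_cast iron = L/(kA) = 0.0047/(57.4×25.1) = 3.262×10^-6 K/W
R_vermiculite fill = L/(kA) = 0.08/(0.0628×25.1) = 0.05075 K/W
R_outer film = 1/(h_o·A) = 1/(11.7×25.1) = 0.003405 K/W
R_total = 0.05627 K/W
Q = ΔT / R_total = 430 / 0.05627

Q ≈ 7640 W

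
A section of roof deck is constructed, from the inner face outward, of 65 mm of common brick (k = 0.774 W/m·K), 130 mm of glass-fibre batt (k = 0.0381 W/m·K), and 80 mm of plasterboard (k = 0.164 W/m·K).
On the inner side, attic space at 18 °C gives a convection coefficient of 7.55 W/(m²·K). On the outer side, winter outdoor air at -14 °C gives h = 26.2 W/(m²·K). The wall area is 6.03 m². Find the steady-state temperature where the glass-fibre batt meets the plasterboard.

T ≈ -9.95 °C

Series thermal resistances:
R_inner film = 1/(h_i·A) = 1/(7.55×6.03) = 0.02197 K/W
R_common brick = L/(kA) = 0.065/(0.774×6.03) = 0.01393 K/W
R_glass-fibre batt = L/(kA) = 0.13/(0.0381×6.03) = 0.5658 K/W
R_plasterboard = L/(kA) = 0.08/(0.164×6.03) = 0.0809 K/W
R_outer film = 1/(h_o·A) = 1/(26.2×6.03) = 0.00633 K/W
R_total = 0.689 K/W;  Q = ΔT/R_total = 32/0.689 = 46.45 W
T_interface = T_inner − Q·ΣR(inner→interface) = 18 − 46.4×0.6017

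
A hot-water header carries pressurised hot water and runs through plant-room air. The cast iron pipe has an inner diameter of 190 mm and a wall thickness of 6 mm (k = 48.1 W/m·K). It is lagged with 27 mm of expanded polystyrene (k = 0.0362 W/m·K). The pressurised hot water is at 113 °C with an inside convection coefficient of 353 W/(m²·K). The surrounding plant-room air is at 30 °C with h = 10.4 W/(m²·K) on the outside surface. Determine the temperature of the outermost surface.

Per-layer cylindrical resistances, series-summed:
R_inner film = 1/(h_i·2πr₁L) = 1/(353×2π×0.095×1) = 0.004746 K/W
R_cast iron pipe wall = ln(101/95)/(2π×48.1×1) = 2.026×10^-4 K/W
R_expanded polystyrene = ln(128/101)/(2π×0.0362×1) = 1.042 K/W
R_outer film = 1/(h_o·2πr_oL) = 1/(10.4×2π×0.128×1) = 0.1196 K/W
R_total = 1.166 K/W
Q = ΔT/R_total = 83/1.166
Q = 71.2 W/m
T_interface = T_inner − Q·ΣR(inner→interface) = 113 − 71.2×1.047

T ≈ 38.5 °C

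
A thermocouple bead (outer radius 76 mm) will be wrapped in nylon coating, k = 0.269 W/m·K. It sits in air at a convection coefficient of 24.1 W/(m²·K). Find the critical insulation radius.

For a sphere r_cr = 2k/h = 2×0.269/24.1
r_cr = 22.3 mm; since the bare radius (76 mm) is above r_cr, any added insulation will reduce heat loss.

r_cr ≈ 22.3 mm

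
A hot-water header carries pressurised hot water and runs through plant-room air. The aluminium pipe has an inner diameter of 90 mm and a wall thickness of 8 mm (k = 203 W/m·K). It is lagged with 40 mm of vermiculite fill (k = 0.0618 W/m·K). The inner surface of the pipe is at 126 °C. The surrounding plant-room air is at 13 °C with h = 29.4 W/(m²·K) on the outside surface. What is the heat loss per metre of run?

For a radial system each layer contributes R = ln(r_out/r_in)/(2πkL); films add R = 1/(hA).
R_aluminium pipe wall = ln(53/45)/(2π×203×1) = 1.283×10^-4 K/W
R_vermiculite fill = ln(93/53)/(2π×0.0618×1) = 1.448 K/W
R_outer film = 1/(h_o·2πr_oL) = 1/(29.4×2π×0.093×1) = 0.05821 K/W
R_total = 1.506 K/W
Q = ΔT/R_total = 113/1.506

q′ ≈ 75 W/m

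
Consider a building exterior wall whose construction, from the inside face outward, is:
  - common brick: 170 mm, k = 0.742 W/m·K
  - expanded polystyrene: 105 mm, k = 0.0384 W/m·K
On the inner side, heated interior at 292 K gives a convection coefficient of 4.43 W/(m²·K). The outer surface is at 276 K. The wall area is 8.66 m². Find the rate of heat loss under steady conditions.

Q ≈ 43.4 W

Series thermal resistances:
R_inner film = 1/(h_i·A) = 1/(4.43×8.66) = 0.02607 K/W
R_common brick = L/(kA) = 0.17/(0.742×8.66) = 0.02646 K/W
R_expanded polystyrene = L/(kA) = 0.105/(0.0384×8.66) = 0.3157 K/W
R_total = 0.3683 K/W
Q = ΔT / R_total = 16 / 0.3683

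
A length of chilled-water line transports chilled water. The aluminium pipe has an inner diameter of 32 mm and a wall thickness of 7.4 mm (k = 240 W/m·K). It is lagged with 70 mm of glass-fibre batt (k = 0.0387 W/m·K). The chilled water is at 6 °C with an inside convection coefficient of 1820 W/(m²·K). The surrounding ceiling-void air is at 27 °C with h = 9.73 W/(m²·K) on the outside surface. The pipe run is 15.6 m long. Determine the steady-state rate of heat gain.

Q ≈ 55.8 W

Treating each annulus and film as a series resistance:
R_inner film = 1/(h_i·2πr₁L) = 1/(1820×2π×0.016×15.6) = 3.504×10^-4 K/W
R_aluminium pipe wall = ln(23.4/16)/(2π×240×15.6) = 1.616×10^-5 K/W
R_glass-fibre batt = ln(93.4/23.4)/(2π×0.0387×15.6) = 0.3649 K/W
R_outer film = 1/(h_o·2πr_oL) = 1/(9.73×2π×0.0934×15.6) = 0.01123 K/W
R_total = 0.3765 K/W
Q = ΔT/R_total = 21/0.3765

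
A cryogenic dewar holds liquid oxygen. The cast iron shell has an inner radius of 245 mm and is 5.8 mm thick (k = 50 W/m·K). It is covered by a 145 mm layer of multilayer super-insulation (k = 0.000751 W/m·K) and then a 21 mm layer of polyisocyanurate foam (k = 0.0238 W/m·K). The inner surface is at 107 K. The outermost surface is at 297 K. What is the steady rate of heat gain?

Q ≈ 1.22 W

Radial (spherical) resistances in series:
R_cast iron shell = (1/0.245 − 1/0.2508)/(4π×50) = 1.502×10^-4 K/W
R_multilayer super-insulation = (1/0.2508 − 1/0.3958)/(4π×0.000751) = 154.8 K/W
R_polyisocyanurate foam = (1/0.3958 − 1/0.4168)/(4π×0.0238) = 0.4256 K/W
R_total = 155.2 K/W
Q = ΔT/R_total = 190/155.2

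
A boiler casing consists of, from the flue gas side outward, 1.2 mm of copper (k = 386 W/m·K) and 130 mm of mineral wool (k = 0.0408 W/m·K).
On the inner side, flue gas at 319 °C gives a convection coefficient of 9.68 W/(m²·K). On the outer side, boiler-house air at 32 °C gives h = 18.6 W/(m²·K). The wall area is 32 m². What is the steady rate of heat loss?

Q ≈ 2750 W

Thermal resistances in series:
R_inner film = 1/(h_i·A) = 1/(9.68×32) = 0.003228 K/W
R_copper = L/(kA) = 0.0012/(386×32) = 9.715×10^-8 K/W
R_mineral wool = L/(kA) = 0.13/(0.0408×32) = 0.09957 K/W
R_outer film = 1/(h_o·A) = 1/(18.6×32) = 0.00168 K/W
R_total = 0.1045 K/W
Q = ΔT / R_total = 287 / 0.1045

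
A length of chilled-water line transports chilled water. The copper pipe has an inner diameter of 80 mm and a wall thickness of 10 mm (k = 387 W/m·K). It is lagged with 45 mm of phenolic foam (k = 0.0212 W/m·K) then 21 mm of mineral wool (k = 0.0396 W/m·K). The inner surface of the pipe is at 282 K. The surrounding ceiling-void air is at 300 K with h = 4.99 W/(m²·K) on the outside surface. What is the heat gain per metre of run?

q′ ≈ 3.05 W/m

Cylindrical conduction, so R = ln(r₂/r₁)/(2πkL) per layer, in series:
R_copper pipe wall = ln(50/40)/(2π×387×1) = 9.177×10^-5 K/W
R_phenolic foam = ln(95/50)/(2π×0.0212×1) = 4.819 K/W
R_mineral wool = ln(116/95)/(2π×0.0396×1) = 0.8027 K/W
R_outer film = 1/(h_o·2πr_oL) = 1/(4.99×2π×0.116×1) = 0.275 K/W
R_total = 5.896 K/W
Q = ΔT/R_total = 18/5.896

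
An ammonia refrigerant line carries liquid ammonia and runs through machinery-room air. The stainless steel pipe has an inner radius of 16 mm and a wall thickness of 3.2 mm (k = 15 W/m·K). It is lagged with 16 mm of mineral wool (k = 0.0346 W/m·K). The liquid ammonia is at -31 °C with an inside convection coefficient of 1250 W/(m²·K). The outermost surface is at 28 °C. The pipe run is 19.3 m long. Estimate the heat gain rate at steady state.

Q ≈ 407 W

Per-layer cylindrical resistances, series-summed:
R_inner film = 1/(h_i·2πr₁L) = 1/(1250×2π×0.016×19.3) = 4.123×10^-4 K/W
R_stainless steel pipe wall = ln(19.2/16)/(2π×15×19.3) = 1.002×10^-4 K/W
R_mineral wool = ln(35.2/19.2)/(2π×0.0346×19.3) = 0.1445 K/W
R_total = 0.145 K/W
Q = ΔT/R_total = 59/0.145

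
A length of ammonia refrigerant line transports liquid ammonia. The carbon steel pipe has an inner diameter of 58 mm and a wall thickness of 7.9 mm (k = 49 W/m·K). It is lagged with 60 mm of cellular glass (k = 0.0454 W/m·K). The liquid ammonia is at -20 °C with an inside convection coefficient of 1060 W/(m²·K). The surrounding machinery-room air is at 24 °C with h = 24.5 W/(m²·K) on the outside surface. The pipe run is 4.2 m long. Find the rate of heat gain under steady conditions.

Q ≈ 53.4 W

Cylindrical conduction, so R = ln(r₂/r₁)/(2πkL) per layer, in series:
R_inner film = 1/(h_i·2πr₁L) = 1/(1060×2π×0.029×4.2) = 0.001233 K/W
R_carbon steel pipe wall = ln(36.9/29)/(2π×49×4.2) = 1.863×10^-4 K/W
R_cellular glass = ln(96.9/36.9)/(2π×0.0454×4.2) = 0.8058 K/W
R_outer film = 1/(h_o·2πr_oL) = 1/(24.5×2π×0.0969×4.2) = 0.01596 K/W
R_total = 0.8232 K/W
Q = ΔT/R_total = 44/0.8232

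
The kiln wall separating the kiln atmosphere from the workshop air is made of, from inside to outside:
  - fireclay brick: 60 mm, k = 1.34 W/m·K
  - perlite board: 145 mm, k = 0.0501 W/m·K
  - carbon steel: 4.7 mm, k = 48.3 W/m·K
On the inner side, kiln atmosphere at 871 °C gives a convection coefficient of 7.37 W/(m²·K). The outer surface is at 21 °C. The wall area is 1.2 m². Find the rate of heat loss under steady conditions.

Treating each layer as a thermal resistance in series:
R_inner film = 1/(h_i·A) = 1/(7.37×1.2) = 0.1131 K/W
R_fireclay brick = L/(kA) = 0.06/(1.34×1.2) = 0.03731 K/W
R_perlite board = L/(kA) = 0.145/(0.0501×1.2) = 2.412 K/W
R_carbon steel = L/(kA) = 0.0047/(48.3×1.2) = 8.109×10^-5 K/W
R_total = 2.562 K/W
Q = ΔT / R_total = 850 / 2.562

Q ≈ 332 W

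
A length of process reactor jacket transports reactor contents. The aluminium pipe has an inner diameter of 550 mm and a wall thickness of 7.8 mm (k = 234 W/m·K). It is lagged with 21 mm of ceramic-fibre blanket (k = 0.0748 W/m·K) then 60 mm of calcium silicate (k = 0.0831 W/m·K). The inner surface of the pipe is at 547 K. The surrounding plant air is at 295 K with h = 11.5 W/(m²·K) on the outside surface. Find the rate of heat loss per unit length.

Treating each annulus and film as a series resistance:
R_aluminium pipe wall = ln(282.8/275)/(2π×234×1) = 1.902×10^-5 K/W
R_ceramic-fibre blanket = ln(303.8/282.8)/(2π×0.0748×1) = 0.1524 K/W
R_calcium silicate = ln(363.8/303.8)/(2π×0.0831×1) = 0.3452 K/W
R_outer film = 1/(h_o·2πr_oL) = 1/(11.5×2π×0.3638×1) = 0.03804 K/W
R_total = 0.5357 K/W
Q = ΔT/R_total = 252/0.5357

q′ ≈ 470 W/m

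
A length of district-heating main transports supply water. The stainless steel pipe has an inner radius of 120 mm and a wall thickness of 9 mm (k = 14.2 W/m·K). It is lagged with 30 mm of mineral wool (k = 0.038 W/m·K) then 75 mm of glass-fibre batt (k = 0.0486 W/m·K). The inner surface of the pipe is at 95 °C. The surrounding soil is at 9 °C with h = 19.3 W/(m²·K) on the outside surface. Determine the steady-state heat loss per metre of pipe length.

q′ ≈ 39.5 W/m

Per-layer cylindrical resistances, series-summed:
R_stainless steel pipe wall = ln(129/120)/(2π×14.2×1) = 8.106×10^-4 K/W
R_mineral wool = ln(159/129)/(2π×0.038×1) = 0.8757 K/W
R_glass-fibre batt = ln(234/159)/(2π×0.0486×1) = 1.265 K/W
R_outer film = 1/(h_o·2πr_oL) = 1/(19.3×2π×0.234×1) = 0.03524 K/W
R_total = 2.177 K/W
Q = ΔT/R_total = 86/2.177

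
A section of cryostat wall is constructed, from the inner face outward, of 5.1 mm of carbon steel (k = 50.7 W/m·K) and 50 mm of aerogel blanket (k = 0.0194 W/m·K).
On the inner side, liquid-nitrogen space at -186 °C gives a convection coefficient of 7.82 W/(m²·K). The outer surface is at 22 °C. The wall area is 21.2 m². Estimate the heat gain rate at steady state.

Model the wall as resistances in series:
R_inner film = 1/(h_i·A) = 1/(7.82×21.2) = 0.006032 K/W
R_carbon steel = L/(kA) = 0.0051/(50.7×21.2) = 4.745×10^-6 K/W
R_aerogel blanket = L/(kA) = 0.05/(0.0194×21.2) = 0.1216 K/W
R_total = 0.1276 K/W
Q = ΔT / R_total = 208 / 0.1276

Q ≈ 1630 W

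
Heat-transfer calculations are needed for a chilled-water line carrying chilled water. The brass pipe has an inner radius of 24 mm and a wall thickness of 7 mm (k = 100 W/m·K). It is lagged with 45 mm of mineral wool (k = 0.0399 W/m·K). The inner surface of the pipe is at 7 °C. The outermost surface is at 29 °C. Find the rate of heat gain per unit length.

q′ ≈ 6.15 W/m

Radial resistances (cylindrical: R_cond = ln(r_o/r_i)/(2πkL), R_conv = 1/(h·2πrL)):
R_brass pipe wall = ln(31/24)/(2π×100×1) = 4.073×10^-4 K/W
R_mineral wool = ln(76/31)/(2π×0.0399×1) = 3.577 K/W
R_total = 3.577 K/W
Q = ΔT/R_total = 22/3.577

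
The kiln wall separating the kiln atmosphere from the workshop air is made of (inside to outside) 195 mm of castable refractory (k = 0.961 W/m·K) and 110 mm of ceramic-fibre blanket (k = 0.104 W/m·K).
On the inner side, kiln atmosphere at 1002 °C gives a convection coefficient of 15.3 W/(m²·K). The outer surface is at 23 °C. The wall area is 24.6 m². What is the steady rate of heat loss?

Series thermal resistances:
R_inner film = 1/(h_i·A) = 1/(15.3×24.6) = 0.002657 K/W
R_castable refractory = L/(kA) = 0.195/(0.961×24.6) = 0.008249 K/W
R_ceramic-fibre blanket = L/(kA) = 0.11/(0.104×24.6) = 0.043 K/W
R_total = 0.0539 K/W
Q = ΔT / R_total = 979 / 0.0539

Q ≈ 18200 W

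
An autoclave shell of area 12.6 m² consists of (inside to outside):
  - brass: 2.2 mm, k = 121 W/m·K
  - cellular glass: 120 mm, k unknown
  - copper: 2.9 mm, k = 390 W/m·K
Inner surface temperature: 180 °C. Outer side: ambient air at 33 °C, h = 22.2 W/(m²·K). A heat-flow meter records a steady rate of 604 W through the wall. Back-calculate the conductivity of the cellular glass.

k ≈ 0.0397 W/(m·K)

Treating each layer as a thermal resistance in series:
R_brass = L/(kA) = 0.0022/(121×12.6) = 1.443×10^-6 K/W
R_copper = L/(kA) = 0.0029/(390×12.6) = 5.902×10^-7 K/W
R_outer film = 1/(h_o·A) = 1/(22.2×12.6) = 0.003575 K/W
Sum of known resistances R_other = 0.003577 K/W
Total R = ΔT/Q = 147/604 = 0.2434 K/W
R_cellular glass = R_total − R_other = 0.2398 K/W
k = L/(R·A) = 0.12/(0.2398×12.6)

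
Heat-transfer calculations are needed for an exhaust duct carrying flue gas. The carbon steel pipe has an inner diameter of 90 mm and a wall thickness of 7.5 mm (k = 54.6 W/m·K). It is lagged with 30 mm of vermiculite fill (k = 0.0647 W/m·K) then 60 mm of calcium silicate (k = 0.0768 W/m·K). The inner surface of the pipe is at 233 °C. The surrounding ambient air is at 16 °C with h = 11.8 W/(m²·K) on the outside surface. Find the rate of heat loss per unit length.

q′ ≈ 92.8 W/m

Radial resistances (cylindrical: R_cond = ln(r_o/r_i)/(2πkL), R_conv = 1/(h·2πrL)):
R_carbon steel pipe wall = ln(52.5/45)/(2π×54.6×1) = 4.493×10^-4 K/W
R_vermiculite fill = ln(82.5/52.5)/(2π×0.0647×1) = 1.112 K/W
R_calcium silicate = ln(142.5/82.5)/(2π×0.0768×1) = 1.133 K/W
R_outer film = 1/(h_o·2πr_oL) = 1/(11.8×2π×0.1425×1) = 0.09465 K/W
R_total = 2.34 K/W
Q = ΔT/R_total = 217/2.34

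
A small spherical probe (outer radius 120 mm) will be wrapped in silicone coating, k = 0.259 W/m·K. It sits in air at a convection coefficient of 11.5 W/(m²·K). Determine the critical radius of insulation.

r_cr ≈ 45 mm

For a sphere r_cr = 2k/h = 2×0.259/11.5
r_cr = 45 mm; since the bare radius (120 mm) is above r_cr, any added insulation will reduce heat loss.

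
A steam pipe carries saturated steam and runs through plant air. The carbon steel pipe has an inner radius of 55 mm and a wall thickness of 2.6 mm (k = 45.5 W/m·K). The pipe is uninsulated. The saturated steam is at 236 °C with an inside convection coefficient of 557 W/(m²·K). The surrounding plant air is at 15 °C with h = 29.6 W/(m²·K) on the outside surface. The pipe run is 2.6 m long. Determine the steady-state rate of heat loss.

Per-layer cylindrical resistances, series-summed:
R_inner film = 1/(h_i·2πr₁L) = 1/(557×2π×0.055×2.6) = 0.001998 K/W
R_carbon steel pipe wall = ln(57.6/55)/(2π×45.5×2.6) = 6.214×10^-5 K/W
R_outer film = 1/(h_o·2πr_oL) = 1/(29.6×2π×0.0576×2.6) = 0.0359 K/W
R_total = 0.03796 K/W
Q = ΔT/R_total = 221/0.03796

Q ≈ 5820 W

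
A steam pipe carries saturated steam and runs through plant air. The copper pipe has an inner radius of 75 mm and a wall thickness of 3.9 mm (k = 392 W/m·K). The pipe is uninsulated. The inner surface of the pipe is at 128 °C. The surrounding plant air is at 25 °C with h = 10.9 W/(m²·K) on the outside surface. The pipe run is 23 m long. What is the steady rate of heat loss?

Q ≈ 12800 W

Per-layer cylindrical resistances, series-summed:
R_copper pipe wall = ln(78.9/75)/(2π×392×23) = 8.949×10^-7 K/W
R_outer film = 1/(h_o·2πr_oL) = 1/(10.9×2π×0.0789×23) = 0.008046 K/W
R_total = 0.008047 K/W
Q = ΔT/R_total = 103/0.008047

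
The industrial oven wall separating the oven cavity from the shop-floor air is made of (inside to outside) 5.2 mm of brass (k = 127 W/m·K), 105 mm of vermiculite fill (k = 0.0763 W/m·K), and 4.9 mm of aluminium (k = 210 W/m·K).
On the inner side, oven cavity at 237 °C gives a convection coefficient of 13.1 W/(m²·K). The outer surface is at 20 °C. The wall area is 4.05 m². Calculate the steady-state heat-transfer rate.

Thermal resistances in series:
R_inner film = 1/(h_i·A) = 1/(13.1×4.05) = 0.01885 K/W
R_brass = L/(kA) = 0.0052/(127×4.05) = 1.011×10^-5 K/W
R_vermiculite fill = L/(kA) = 0.105/(0.0763×4.05) = 0.3398 K/W
R_aluminium = L/(kA) = 0.0049/(210×4.05) = 5.761×10^-6 K/W
R_total = 0.3587 K/W
Q = ΔT / R_total = 217 / 0.3587

Q ≈ 605 W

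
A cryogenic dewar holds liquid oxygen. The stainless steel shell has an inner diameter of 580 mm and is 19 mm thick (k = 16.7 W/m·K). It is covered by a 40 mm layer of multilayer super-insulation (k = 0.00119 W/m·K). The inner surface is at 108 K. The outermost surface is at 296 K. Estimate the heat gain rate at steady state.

Q ≈ 7.58 W

For a spherical shell R = (1/r₁ − 1/r₂)/(4πk); film R = 1/(h·4πr²). In series:
R_stainless steel shell = (1/0.29 − 1/0.309)/(4π×16.7) = 0.00101 K/W
R_multilayer super-insulation = (1/0.309 − 1/0.349)/(4π×0.00119) = 24.8 K/W
R_total = 24.8 K/W
Q = ΔT/R_total = 188/24.8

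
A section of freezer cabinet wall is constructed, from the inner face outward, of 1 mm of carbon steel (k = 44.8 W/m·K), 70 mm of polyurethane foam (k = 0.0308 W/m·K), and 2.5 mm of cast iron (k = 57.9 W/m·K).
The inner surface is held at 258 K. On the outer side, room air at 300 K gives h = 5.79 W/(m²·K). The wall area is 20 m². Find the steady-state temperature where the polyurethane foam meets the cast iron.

T ≈ 297 K

Using the resistance-network approach (series):
R_carbon steel = L/(kA) = 0.001/(44.8×20) = 1.116×10^-6 K/W
R_polyurethane foam = L/(kA) = 0.07/(0.0308×20) = 0.1136 K/W
R_cast iron = L/(kA) = 0.0025/(57.9×20) = 2.159×10^-6 K/W
R_outer film = 1/(h_o·A) = 1/(5.79×20) = 0.008636 K/W
R_total = 0.1223 K/W;  Q = ΔT/R_total = 42/0.1223 = 343.5 W
T_interface = T_inner + Q·ΣR(inner→interface) = 258 + 343×0.1136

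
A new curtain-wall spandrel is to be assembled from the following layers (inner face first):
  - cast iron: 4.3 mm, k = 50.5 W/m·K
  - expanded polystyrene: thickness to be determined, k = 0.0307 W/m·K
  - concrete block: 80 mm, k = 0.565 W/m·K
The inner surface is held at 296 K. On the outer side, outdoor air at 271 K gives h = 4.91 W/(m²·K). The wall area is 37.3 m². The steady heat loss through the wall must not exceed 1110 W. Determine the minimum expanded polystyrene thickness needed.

Series thermal resistances:
R_cast iron = L/(kA) = 0.0043/(50.5×37.3) = 2.283×10^-6 K/W
R_concrete block = L/(kA) = 0.08/(0.565×37.3) = 0.003796 K/W
R_outer film = 1/(h_o·A) = 1/(4.91×37.3) = 0.00546 K/W
Sum of the known resistances R_other = 0.009259 K/W
Required total resistance R_tot = ΔT/Q_allow = 25/1110 = 0.02252 K/W
R_expanded polystyrene = R_tot − R_other = 0.01326 K/W
L = R·k·A = 0.01326×0.0307×37.3

L ≈ 15.2 mm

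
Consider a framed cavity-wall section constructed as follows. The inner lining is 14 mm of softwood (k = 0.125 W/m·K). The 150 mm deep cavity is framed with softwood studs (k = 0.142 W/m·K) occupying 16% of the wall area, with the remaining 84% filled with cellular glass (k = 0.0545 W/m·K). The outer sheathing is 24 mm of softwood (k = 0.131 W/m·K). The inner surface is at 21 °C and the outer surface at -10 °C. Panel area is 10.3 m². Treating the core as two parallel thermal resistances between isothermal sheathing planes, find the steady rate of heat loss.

Q ≈ 128 W

Sheathing layers in series; stud and cavity paths in parallel between them.
R_inner = 0.014/(0.125×10.3) = 0.01087 K/W
R_stud  = 0.15/(0.142×0.16×10.3) = 0.641 K/W
R_cav   = 0.15/(0.0545×0.84×10.3) = 0.3181 K/W
1/R_core = 1/R_stud + 1/R_cav → R_core = 0.2126 K/W
R_outer = 0.024/(0.131×10.3) = 0.01779 K/W
R_total = 0.2413 K/W
Q = ΔT/R_total = 31/0.2413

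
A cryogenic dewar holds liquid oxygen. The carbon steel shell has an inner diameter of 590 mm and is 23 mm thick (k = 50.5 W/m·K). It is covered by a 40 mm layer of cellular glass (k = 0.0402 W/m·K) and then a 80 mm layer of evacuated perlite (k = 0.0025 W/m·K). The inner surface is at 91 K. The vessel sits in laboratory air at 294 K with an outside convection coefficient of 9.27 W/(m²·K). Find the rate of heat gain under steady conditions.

Q ≈ 12 W

Spherical conduction: R = (1/r_in − 1/r_out)/(4πk) per layer; series-sum.
R_carbon steel shell = (1/0.295 − 1/0.318)/(4π×50.5) = 3.863×10^-4 K/W
R_cellular glass = (1/0.318 − 1/0.358)/(4π×0.0402) = 0.6955 K/W
R_evacuated perlite = (1/0.358 − 1/0.438)/(4π×0.0025) = 16.24 K/W
R_outer film = 1/(h·4πr_o²) = 1/(9.27×4π×0.438²) = 0.04475 K/W
R_total = 16.98 K/W
Q = ΔT/R_total = 203/16.98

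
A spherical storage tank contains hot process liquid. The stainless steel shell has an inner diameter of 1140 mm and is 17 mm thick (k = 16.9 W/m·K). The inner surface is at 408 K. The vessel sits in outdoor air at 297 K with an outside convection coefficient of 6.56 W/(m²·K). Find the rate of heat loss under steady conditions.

Each spherical layer contributes R = (1/r_i − 1/r_o)/(4πk):
R_stainless steel shell = (1/0.57 − 1/0.587)/(4π×16.9) = 2.392×10^-4 K/W
R_outer film = 1/(h·4πr_o²) = 1/(6.56×4π×0.587²) = 0.03521 K/W
R_total = 0.03544 K/W
Q = ΔT/R_total = 111/0.03544

Q ≈ 3130 W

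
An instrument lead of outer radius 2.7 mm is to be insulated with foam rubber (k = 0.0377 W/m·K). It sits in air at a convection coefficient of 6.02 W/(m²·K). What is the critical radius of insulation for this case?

For a cylinder r_cr = k/h = 0.0377/6.02
r_cr = 6.26 mm; since the bare radius (2.7 mm) is below r_cr, adding a thin layer of insulation will *increase* heat loss.

r_cr ≈ 6.26 mm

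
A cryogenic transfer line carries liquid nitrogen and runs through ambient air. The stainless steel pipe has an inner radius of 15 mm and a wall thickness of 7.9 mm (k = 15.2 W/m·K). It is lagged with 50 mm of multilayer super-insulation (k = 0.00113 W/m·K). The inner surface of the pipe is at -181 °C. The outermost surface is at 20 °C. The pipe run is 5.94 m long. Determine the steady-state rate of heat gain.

Q ≈ 7.32 W

Cylindrical conduction, so R = ln(r₂/r₁)/(2πkL) per layer, in series:
R_stainless steel pipe wall = ln(22.9/15)/(2π×15.2×5.94) = 7.458×10^-4 K/W
R_multilayer super-insulation = ln(72.9/22.9)/(2π×0.00113×5.94) = 27.46 K/W
R_total = 27.46 K/W
Q = ΔT/R_total = 201/27.46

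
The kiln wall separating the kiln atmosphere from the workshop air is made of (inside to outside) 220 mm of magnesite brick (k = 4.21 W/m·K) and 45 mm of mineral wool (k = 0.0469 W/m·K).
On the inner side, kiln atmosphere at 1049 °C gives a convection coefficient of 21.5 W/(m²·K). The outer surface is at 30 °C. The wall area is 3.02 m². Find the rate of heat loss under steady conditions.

Model the wall as resistances in series:
R_inner film = 1/(h_i·A) = 1/(21.5×3.02) = 0.0154 K/W
R_magnesite brick = L/(kA) = 0.22/(4.21×3.02) = 0.0173 K/W
R_mineral wool = L/(kA) = 0.045/(0.0469×3.02) = 0.3177 K/W
R_total = 0.3504 K/W
Q = ΔT / R_total = 1019 / 0.3504

Q ≈ 2910 W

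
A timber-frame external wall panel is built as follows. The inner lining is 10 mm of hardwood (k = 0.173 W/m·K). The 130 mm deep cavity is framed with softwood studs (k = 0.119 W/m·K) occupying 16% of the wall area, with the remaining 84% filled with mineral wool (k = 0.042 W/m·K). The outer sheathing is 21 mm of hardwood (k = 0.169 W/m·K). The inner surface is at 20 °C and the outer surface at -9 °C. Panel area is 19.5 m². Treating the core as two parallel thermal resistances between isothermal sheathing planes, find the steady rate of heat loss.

Sheathing layers in series; stud and cavity paths in parallel between them.
R_inner = 0.01/(0.173×19.5) = 0.002964 K/W
R_stud  = 0.13/(0.119×0.16×19.5) = 0.3501 K/W
R_cav   = 0.13/(0.042×0.84×19.5) = 0.189 K/W
1/R_core = 1/R_stud + 1/R_cav → R_core = 0.1227 K/W
R_outer = 0.021/(0.169×19.5) = 0.006372 K/W
R_total = 0.1321 K/W
Q = ΔT/R_total = 29/0.1321

Q ≈ 220 W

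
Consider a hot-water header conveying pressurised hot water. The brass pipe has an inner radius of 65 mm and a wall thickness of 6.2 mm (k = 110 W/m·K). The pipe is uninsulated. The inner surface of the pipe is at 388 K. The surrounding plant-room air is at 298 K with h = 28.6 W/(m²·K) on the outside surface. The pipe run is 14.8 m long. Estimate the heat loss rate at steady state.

Per-layer cylindrical resistances, series-summed:
R_brass pipe wall = ln(71.2/65)/(2π×110×14.8) = 8.907×10^-6 K/W
R_outer film = 1/(h_o·2πr_oL) = 1/(28.6×2π×0.0712×14.8) = 0.005281 K/W
R_total = 0.00529 K/W
Q = ΔT/R_total = 90/0.00529

Q ≈ 17000 W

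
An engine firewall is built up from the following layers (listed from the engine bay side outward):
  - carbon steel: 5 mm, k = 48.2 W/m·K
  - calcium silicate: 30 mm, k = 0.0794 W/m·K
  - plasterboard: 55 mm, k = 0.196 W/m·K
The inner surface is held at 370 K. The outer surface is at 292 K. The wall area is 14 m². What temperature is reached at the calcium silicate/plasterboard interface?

Treating each layer as a thermal resistance in series:
R_carbon steel = L/(kA) = 0.005/(48.2×14) = 7.41×10^-6 K/W
R_calcium silicate = L/(kA) = 0.03/(0.0794×14) = 0.02699 K/W
R_plasterboard = L/(kA) = 0.055/(0.196×14) = 0.02004 K/W
R_total = 0.04704 K/W;  Q = ΔT/R_total = 78/0.04704 = 1658 W
T_interface = T_inner − Q·ΣR(inner→interface) = 370 − 1660×0.027

T ≈ 325 K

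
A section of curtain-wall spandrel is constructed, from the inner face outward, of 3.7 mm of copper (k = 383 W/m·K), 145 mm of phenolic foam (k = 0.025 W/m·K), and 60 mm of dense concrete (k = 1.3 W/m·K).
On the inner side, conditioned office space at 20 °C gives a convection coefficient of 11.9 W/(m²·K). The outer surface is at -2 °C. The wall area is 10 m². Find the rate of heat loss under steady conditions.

Q ≈ 37.1 W

Thermal resistances in series:
R_inner film = 1/(h_i·A) = 1/(11.9×10) = 0.008403 K/W
R_copper = L/(kA) = 0.0037/(383×10) = 9.661×10^-7 K/W
R_phenolic foam = L/(kA) = 0.145/(0.025×10) = 0.58 K/W
R_dense concrete = L/(kA) = 0.06/(1.3×10) = 0.004615 K/W
R_total = 0.593 K/W
Q = ΔT / R_total = 22 / 0.593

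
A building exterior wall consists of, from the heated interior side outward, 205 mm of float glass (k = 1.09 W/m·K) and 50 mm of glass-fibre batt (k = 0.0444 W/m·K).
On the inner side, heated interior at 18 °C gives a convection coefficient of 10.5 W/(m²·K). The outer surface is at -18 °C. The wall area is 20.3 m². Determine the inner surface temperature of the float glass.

T ≈ 15.6 °C

Series thermal resistances:
R_inner film = 1/(h_i·A) = 1/(10.5×20.3) = 0.004692 K/W
R_float glass = L/(kA) = 0.205/(1.09×20.3) = 0.009265 K/W
R_glass-fibre batt = L/(kA) = 0.05/(0.0444×20.3) = 0.05547 K/W
R_total = 0.06943 K/W;  Q = ΔT/R_total = 36/0.06943 = 518.5 W
T_interface = T_inner − Q·ΣR(inner→interface) = 18 − 519×0.004692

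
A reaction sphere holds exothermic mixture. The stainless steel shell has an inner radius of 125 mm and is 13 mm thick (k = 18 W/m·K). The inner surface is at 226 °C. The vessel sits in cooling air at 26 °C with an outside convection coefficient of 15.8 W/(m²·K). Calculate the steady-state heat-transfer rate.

Radial (spherical) resistances in series:
R_stainless steel shell = (1/0.125 − 1/0.138)/(4π×18) = 0.003332 K/W
R_outer film = 1/(h·4πr_o²) = 1/(15.8×4π×0.138²) = 0.2645 K/W
R_total = 0.2678 K/W
Q = ΔT/R_total = 200/0.2678

Q ≈ 747 W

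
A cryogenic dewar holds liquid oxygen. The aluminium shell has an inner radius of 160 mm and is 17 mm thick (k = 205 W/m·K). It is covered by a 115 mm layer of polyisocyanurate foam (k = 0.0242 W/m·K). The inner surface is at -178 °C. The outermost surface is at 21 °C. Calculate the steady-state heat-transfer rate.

For a spherical shell R = (1/r₁ − 1/r₂)/(4πk); film R = 1/(h·4πr²). In series:
R_aluminium shell = (1/0.16 − 1/0.177)/(4π×205) = 2.33×10^-4 K/W
R_polyisocyanurate foam = (1/0.177 − 1/0.292)/(4π×0.0242) = 7.317 K/W
R_total = 7.317 K/W
Q = ΔT/R_total = 199/7.317

Q ≈ 27.2 W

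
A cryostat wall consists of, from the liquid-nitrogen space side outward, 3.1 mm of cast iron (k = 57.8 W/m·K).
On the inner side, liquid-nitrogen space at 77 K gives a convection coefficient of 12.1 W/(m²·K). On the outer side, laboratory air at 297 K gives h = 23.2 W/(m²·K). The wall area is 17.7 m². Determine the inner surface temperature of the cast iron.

T ≈ 222 K

Using the resistance-network approach (series):
R_inner film = 1/(h_i·A) = 1/(12.1×17.7) = 0.004669 K/W
R_cast iron = L/(kA) = 0.0031/(57.8×17.7) = 3.03×10^-6 K/W
R_outer film = 1/(h_o·A) = 1/(23.2×17.7) = 0.002435 K/W
R_total = 0.007107 K/W;  Q = ΔT/R_total = 220/0.007107 = 30950 W
T_interface = T_inner + Q·ΣR(inner→interface) = 77 + 31000×0.004669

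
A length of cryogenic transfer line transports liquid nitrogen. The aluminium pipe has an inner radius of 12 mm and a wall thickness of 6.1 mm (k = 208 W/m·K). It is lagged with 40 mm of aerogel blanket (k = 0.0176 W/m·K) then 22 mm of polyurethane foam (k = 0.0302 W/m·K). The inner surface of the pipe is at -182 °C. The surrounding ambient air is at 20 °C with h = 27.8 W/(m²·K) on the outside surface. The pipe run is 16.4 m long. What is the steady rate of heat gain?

Radial resistances (cylindrical: R_cond = ln(r_o/r_i)/(2πkL), R_conv = 1/(h·2πrL)):
R_aluminium pipe wall = ln(18.1/12)/(2π×208×16.4) = 1.918×10^-5 K/W
R_aerogel blanket = ln(58.1/18.1)/(2π×0.0176×16.4) = 0.6431 K/W
R_polyurethane foam = ln(80.1/58.1)/(2π×0.0302×16.4) = 0.1032 K/W
R_outer film = 1/(h_o·2πr_oL) = 1/(27.8×2π×0.0801×16.4) = 0.004358 K/W
R_total = 0.7506 K/W
Q = ΔT/R_total = 202/0.7506

Q ≈ 269 W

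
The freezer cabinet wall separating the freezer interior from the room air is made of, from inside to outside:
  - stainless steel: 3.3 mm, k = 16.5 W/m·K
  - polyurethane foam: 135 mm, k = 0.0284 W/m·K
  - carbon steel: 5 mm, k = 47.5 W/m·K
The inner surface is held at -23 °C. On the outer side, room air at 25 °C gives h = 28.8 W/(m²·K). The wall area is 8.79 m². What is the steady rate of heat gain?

Q ≈ 88.1 W

Treating each layer as a thermal resistance in series:
R_stainless steel = L/(kA) = 0.0033/(16.5×8.79) = 2.275×10^-5 K/W
R_polyurethane foam = L/(kA) = 0.135/(0.0284×8.79) = 0.5408 K/W
R_carbon steel = L/(kA) = 0.005/(47.5×8.79) = 1.198×10^-5 K/W
R_outer film = 1/(h_o·A) = 1/(28.8×8.79) = 0.00395 K/W
R_total = 0.5448 K/W
Q = ΔT / R_total = 48 / 0.5448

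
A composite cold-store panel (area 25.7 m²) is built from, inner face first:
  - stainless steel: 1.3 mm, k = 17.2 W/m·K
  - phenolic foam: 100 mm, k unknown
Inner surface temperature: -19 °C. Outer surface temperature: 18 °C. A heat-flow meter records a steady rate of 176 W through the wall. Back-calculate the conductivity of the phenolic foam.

k ≈ 0.0185 W/(m·K)

Model the wall as resistances in series:
R_stainless steel = L/(kA) = 0.0013/(17.2×25.7) = 2.941×10^-6 K/W
Sum of known resistances R_other = 2.941×10^-6 K/W
Total R = ΔT/Q = 37/176 = 0.2102 K/W
R_phenolic foam = R_total − R_other = 0.2102 K/W
k = L/(R·A) = 0.1/(0.2102×25.7)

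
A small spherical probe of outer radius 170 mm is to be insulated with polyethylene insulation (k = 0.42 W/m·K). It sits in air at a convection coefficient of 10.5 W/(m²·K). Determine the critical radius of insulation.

For a sphere r_cr = 2k/h = 2×0.42/10.5
r_cr = 80 mm; since the bare radius (170 mm) is above r_cr, any added insulation will reduce heat loss.

r_cr ≈ 80 mm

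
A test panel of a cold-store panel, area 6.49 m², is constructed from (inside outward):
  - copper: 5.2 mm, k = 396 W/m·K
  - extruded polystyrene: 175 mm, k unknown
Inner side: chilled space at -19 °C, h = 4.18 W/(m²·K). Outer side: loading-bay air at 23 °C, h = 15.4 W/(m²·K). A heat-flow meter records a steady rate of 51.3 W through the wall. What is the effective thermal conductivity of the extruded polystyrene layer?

Series thermal resistances:
R_inner film = 1/(h_i·A) = 1/(4.18×6.49) = 0.03686 K/W
R_copper = L/(kA) = 0.0052/(396×6.49) = 2.023×10^-6 K/W
R_outer film = 1/(h_o·A) = 1/(15.4×6.49) = 0.01001 K/W
Sum of known resistances R_other = 0.04687 K/W
Total R = ΔT/Q = 42/51.3 = 0.8187 K/W
R_extruded polystyrene = R_total − R_other = 0.7718 K/W
k = L/(R·A) = 0.175/(0.7718×6.49)

k ≈ 0.0349 W/(m·K)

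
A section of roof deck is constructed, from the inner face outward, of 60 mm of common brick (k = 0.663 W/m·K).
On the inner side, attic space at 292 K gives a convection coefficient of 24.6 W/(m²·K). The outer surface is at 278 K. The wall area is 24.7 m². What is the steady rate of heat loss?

Q ≈ 2640 W

Using the resistance-network approach (series):
R_inner film = 1/(h_i·A) = 1/(24.6×24.7) = 0.001646 K/W
R_common brick = L/(kA) = 0.06/(0.663×24.7) = 0.003664 K/W
R_total = 0.00531 K/W
Q = ΔT / R_total = 14 / 0.00531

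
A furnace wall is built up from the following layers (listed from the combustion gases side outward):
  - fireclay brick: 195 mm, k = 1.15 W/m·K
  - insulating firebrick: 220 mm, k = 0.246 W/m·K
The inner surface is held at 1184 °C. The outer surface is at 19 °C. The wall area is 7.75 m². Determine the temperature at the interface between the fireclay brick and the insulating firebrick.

Using the resistance-network approach (series):
R_fireclay brick = L/(kA) = 0.195/(1.15×7.75) = 0.02188 K/W
R_insulating firebrick = L/(kA) = 0.22/(0.246×7.75) = 0.1154 K/W
R_total = 0.1373 K/W;  Q = ΔT/R_total = 1165/0.1373 = 8487 W
T_interface = T_inner − Q·ΣR(inner→interface) = 1184 − 8490×0.02188

T ≈ 998 °C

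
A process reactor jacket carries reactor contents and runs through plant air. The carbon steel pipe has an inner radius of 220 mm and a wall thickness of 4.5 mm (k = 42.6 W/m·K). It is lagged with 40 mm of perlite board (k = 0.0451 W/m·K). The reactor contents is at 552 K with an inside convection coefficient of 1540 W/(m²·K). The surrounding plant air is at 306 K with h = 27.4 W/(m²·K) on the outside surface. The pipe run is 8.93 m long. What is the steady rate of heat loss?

Q ≈ 3650 W

For a radial system each layer contributes R = ln(r_out/r_in)/(2πkL); films add R = 1/(hA).
R_inner film = 1/(h_i·2πr₁L) = 1/(1540×2π×0.22×8.93) = 5.26×10^-5 K/W
R_carbon steel pipe wall = ln(224.5/220)/(2π×42.6×8.93) = 8.471×10^-6 K/W
R_perlite board = ln(264.5/224.5)/(2π×0.0451×8.93) = 0.0648 K/W
R_outer film = 1/(h_o·2πr_oL) = 1/(27.4×2π×0.2645×8.93) = 0.002459 K/W
R_total = 0.06732 K/W
Q = ΔT/R_total = 246/0.06732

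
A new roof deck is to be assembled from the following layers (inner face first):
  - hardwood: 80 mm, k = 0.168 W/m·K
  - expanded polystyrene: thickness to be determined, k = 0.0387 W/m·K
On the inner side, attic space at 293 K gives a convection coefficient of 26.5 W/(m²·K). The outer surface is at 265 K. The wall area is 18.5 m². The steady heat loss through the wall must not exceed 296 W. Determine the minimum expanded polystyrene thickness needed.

L ≈ 47.8 mm

Model the wall as resistances in series:
R_inner film = 1/(h_i·A) = 1/(26.5×18.5) = 0.00204 K/W
R_hardwood = L/(kA) = 0.08/(0.168×18.5) = 0.02574 K/W
Sum of the known resistances R_other = 0.02778 K/W
Required total resistance R_tot = ΔT/Q_allow = 28/296 = 0.09459 K/W
R_expanded polystyrene = R_tot − R_other = 0.06681 K/W
L = R·k·A = 0.06681×0.0387×18.5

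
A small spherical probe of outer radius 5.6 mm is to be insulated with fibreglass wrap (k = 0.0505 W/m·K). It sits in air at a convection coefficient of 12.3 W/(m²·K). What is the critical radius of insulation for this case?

r_cr ≈ 8.21 mm

For a sphere r_cr = 2k/h = 2×0.0505/12.3
r_cr = 8.21 mm; since the bare radius (5.6 mm) is below r_cr, adding a thin layer of insulation will *increase* heat loss.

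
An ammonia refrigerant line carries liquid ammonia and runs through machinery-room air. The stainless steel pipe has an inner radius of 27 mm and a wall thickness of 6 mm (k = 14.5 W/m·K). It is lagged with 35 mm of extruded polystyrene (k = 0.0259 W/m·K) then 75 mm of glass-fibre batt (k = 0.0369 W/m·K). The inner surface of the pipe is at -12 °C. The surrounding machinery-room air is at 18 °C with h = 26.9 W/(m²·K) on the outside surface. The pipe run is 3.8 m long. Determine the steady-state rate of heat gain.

Cylindrical conduction, so R = ln(r₂/r₁)/(2πkL) per layer, in series:
R_stainless steel pipe wall = ln(33/27)/(2π×14.5×3.8) = 5.796×10^-4 K/W
R_extruded polystyrene = ln(68/33)/(2π×0.0259×3.8) = 1.169 K/W
R_glass-fibre batt = ln(143/68)/(2π×0.0369×3.8) = 0.8437 K/W
R_outer film = 1/(h_o·2πr_oL) = 1/(26.9×2π×0.143×3.8) = 0.01089 K/W
R_total = 2.024 K/W
Q = ΔT/R_total = 30/2.024

Q ≈ 14.8 W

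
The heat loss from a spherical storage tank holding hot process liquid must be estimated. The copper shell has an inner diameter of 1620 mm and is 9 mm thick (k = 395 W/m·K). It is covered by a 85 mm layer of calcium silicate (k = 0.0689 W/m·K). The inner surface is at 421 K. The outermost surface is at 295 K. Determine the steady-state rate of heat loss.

Spherical conduction: R = (1/r_in − 1/r_out)/(4πk) per layer; series-sum.
R_copper shell = (1/0.81 − 1/0.819)/(4π×395) = 2.733×10^-6 K/W
R_calcium silicate = (1/0.819 − 1/0.904)/(4π×0.0689) = 0.1326 K/W
R_total = 0.1326 K/W
Q = ΔT/R_total = 126/0.1326

Q ≈ 950 W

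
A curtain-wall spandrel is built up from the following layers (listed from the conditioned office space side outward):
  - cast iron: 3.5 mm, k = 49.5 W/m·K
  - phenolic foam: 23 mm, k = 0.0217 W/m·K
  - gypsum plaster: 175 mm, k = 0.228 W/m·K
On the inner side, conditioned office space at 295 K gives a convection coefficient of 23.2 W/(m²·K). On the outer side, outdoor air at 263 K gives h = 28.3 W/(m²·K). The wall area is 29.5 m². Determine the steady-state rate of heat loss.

Using the resistance-network approach (series):
R_inner film = 1/(h_i·A) = 1/(23.2×29.5) = 0.001461 K/W
R_cast iron = L/(kA) = 0.0035/(49.5×29.5) = 2.397×10^-6 K/W
R_phenolic foam = L/(kA) = 0.023/(0.0217×29.5) = 0.03593 K/W
R_gypsum plaster = L/(kA) = 0.175/(0.228×29.5) = 0.02602 K/W
R_outer film = 1/(h_o·A) = 1/(28.3×29.5) = 0.001198 K/W
R_total = 0.06461 K/W
Q = ΔT / R_total = 32 / 0.06461

Q ≈ 495 W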